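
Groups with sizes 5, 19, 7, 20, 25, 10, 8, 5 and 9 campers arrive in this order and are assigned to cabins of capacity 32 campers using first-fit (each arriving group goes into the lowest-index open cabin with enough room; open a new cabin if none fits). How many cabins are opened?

  5 → cabin 1 (new)  [load 5/32]
  19 → cabin 1  [load 24/32]
  7 → cabin 1  [load 31/32]
  20 → cabin 2 (new)  [load 20/32]
  25 → cabin 3 (new)  [load 25/32]
  10 → cabin 2  [load 30/32]
  8 → cabin 4 (new)  [load 8/32]
  5 → cabin 3  [load 30/32]
  9 → cabin 4  [load 17/32]
4 cabins opened.

4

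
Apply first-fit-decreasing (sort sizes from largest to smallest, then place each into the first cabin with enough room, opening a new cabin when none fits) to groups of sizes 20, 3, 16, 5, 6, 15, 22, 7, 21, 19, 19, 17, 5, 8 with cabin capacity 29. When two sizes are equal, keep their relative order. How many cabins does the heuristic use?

Sorted descending: 22, 21, 20, 19, 19, 17, 16, 15, 8, 7, 6, 5, 5, 3.
  22 → cabin 1 (new)  [load 22/29]
  21 → cabin 2 (new)  [load 21/29]
  20 → cabin 3 (new)  [load 20/29]
  19 → cabin 4 (new)  [load 19/29]
  19 → cabin 5 (new)  [load 19/29]
  17 → cabin 6 (new)  [load 17/29]
  16 → cabin 7 (new)  [load 16/29]
  15 → cabin 8 (new)  [load 15/29]
  8 → cabin 2  [load 29/29]
  7 → cabin 1  [load 29/29]
  6 → cabin 3  [load 26/29]
  5 → cabin 4  [load 24/29]
  5 → cabin 4  [load 29/29]
  3 → cabin 3  [load 29/29]
8 cabins opened.

8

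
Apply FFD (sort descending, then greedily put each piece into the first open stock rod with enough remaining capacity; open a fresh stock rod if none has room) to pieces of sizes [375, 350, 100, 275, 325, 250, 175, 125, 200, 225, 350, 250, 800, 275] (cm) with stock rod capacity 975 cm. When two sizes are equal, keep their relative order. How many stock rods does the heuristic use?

Sorted descending: 800, 375, 350, 350, 325, 275, 275, 250, 250, 225, 200, 175, 125, 100.
  800 → stock rod 1 (new)  [load 800/975]
  375 → stock rod 2 (new)  [load 375/975]
  350 → stock rod 2  [load 725/975]
  350 → stock rod 3 (new)  [load 350/975]
  325 → stock rod 3  [load 675/975]
  275 → stock rod 3  [load 950/975]
  275 → stock rod 4 (new)  [load 275/975]
  250 → stock rod 2  [load 975/975]
  250 → stock rod 4  [load 525/975]
  225 → stock rod 4  [load 750/975]
  200 → stock rod 4  [load 950/975]
  175 → stock rod 1  [load 975/975]
  125 → stock rod 5 (new)  [load 125/975]
  100 → stock rod 5  [load 225/975]
5 stock rods opened.

5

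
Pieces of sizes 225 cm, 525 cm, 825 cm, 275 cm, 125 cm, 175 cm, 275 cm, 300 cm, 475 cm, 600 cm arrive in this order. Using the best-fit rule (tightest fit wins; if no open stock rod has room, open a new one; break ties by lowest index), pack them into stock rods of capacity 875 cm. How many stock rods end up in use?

  225 → stock rod 1 (new)  [load 225/875]
  525 → stock rod 1  [load 750/875]
  825 → stock rod 2 (new)  [load 825/875]
  275 → stock rod 3 (new)  [load 275/875]
  125 → stock rod 1  [load 875/875]
  175 → stock rod 3  [load 450/875]
  275 → stock rod 3  [load 725/875]
  300 → stock rod 4 (new)  [load 300/875]
  475 → stock rod 4  [load 775/875]
  600 → stock rod 5 (new)  [load 600/875]
5 stock rods opened.

5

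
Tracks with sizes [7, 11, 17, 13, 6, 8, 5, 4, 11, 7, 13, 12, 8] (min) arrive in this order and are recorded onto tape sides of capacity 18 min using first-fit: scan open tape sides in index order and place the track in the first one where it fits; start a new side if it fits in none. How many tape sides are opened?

8

  7 → side 1 (new)  [load 7/18]
  11 → side 1  [load 18/18]
  17 → side 2 (new)  [load 17/18]
  13 → side 3 (new)  [load 13/18]
  6 → side 4 (new)  [load 6/18]
  8 → side 4  [load 14/18]
  5 → side 3  [load 18/18]
  4 → side 4  [load 18/18]
  11 → side 5 (new)  [load 11/18]
  7 → side 5  [load 18/18]
  13 → side 6 (new)  [load 13/18]
  12 → side 7 (new)  [load 12/18]
  8 → side 8 (new)  [load 8/18]
8 tape sides opened.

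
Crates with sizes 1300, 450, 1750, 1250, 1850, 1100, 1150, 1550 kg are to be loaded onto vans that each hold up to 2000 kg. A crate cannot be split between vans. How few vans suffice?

7

Total = 1850 + 1750 + 1550 + 1300 + 1250 + 1150 + 1100 + 450 = 10400 kg.
Lower bound: ⌈10400/2000⌉ = 6 vans.
Also, 7 crates each exceed 1000 kg, and no two of those can share a van, so at least 7 vans are needed.
A packing using 7 vans:
  van 1: 1850 = 1850
  van 2: 1750 = 1750
  van 3: 1550 + 450 = 2000
  van 4: 1300 = 1300
  van 5: 1250 = 1250
  van 6: 1150 = 1150
  van 7: 1100 = 1100
This matches the lower bound, so 7 is optimal.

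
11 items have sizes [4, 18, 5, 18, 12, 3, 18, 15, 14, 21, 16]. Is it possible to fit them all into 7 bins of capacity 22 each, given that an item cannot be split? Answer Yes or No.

No

Total = 144; ⌈144/22⌉ = 7.
8 items each exceed half the capacity and cannot share a bin, forcing at least 8 bins.
At least 8 bins are required, but only 7 are allowed.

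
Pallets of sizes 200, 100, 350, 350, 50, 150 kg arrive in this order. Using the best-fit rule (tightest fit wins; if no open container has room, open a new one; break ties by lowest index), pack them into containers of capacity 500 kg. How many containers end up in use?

  200 → container 1 (new)  [load 200/500]
  100 → container 1  [load 300/500]
  350 → container 2 (new)  [load 350/500]
  350 → container 3 (new)  [load 350/500]
  50 → container 2  [load 400/500]
  150 → container 3  [load 500/500]
3 containers opened.

3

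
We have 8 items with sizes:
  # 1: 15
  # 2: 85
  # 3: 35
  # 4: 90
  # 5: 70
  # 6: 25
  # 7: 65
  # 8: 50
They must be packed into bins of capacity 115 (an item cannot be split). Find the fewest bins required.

Total = 90 + 85 + 70 + 65 + 50 + 35 + 25 + 15 = 435.
Lower bound: ⌈435/115⌉ = 4 bins.
A packing using 4 bins:
  bin 1: 90 + 25 = 115
  bin 2: 85 + 15 = 100
  bin 3: 70 + 35 = 105
  bin 4: 65 + 50 = 115
This matches the lower bound, so 4 is optimal.

4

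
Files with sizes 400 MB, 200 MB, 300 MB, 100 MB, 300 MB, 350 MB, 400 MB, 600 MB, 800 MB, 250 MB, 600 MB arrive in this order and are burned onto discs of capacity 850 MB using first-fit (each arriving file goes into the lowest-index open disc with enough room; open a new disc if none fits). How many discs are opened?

  400 → disc 1 (new)  [load 400/850]
  200 → disc 1  [load 600/850]
  300 → disc 2 (new)  [load 300/850]
  100 → disc 1  [load 700/850]
  300 → disc 2  [load 600/850]
  350 → disc 3 (new)  [load 350/850]
  400 → disc 3  [load 750/850]
  600 → disc 4 (new)  [load 600/850]
  800 → disc 5 (new)  [load 800/850]
  250 → disc 2  [load 850/850]
  600 → disc 6 (new)  [load 600/850]
6 discs opened.

6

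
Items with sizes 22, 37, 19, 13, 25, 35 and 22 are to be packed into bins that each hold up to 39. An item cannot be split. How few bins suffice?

Total = 37 + 35 + 25 + 22 + 22 + 19 + 13 = 173.
Lower bound: ⌈173/39⌉ = 5 bins.
A packing using 6 bins:
  bin 1: 37 = 37
  bin 2: 35 = 35
  bin 3: 25 + 13 = 38
  bin 4: 22 = 22
  bin 5: 22 = 22
  bin 6: 19 = 19
No arrangement into 5 bins stays within capacity, so 6 is optimal.

6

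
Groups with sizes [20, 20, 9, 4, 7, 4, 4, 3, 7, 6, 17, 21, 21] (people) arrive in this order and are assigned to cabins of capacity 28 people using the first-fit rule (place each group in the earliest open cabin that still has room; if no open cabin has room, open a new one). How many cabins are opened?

6

  20 → cabin 1 (new)  [load 20/28]
  20 → cabin 2 (new)  [load 20/28]
  9 → cabin 3 (new)  [load 9/28]
  4 → cabin 1  [load 24/28]
  7 → cabin 2  [load 27/28]
  4 → cabin 1  [load 28/28]
  4 → cabin 3  [load 13/28]
  3 → cabin 3  [load 16/28]
  7 → cabin 3  [load 23/28]
  6 → cabin 4 (new)  [load 6/28]
  17 → cabin 4  [load 23/28]
  21 → cabin 5 (new)  [load 21/28]
  21 → cabin 6 (new)  [load 21/28]
6 cabins opened.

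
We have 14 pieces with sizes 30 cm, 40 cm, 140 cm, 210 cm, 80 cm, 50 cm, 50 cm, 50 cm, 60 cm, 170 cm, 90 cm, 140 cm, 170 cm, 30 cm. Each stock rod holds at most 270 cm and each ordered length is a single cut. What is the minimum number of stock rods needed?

Total = 210 + 170 + 170 + 140 + 140 + 90 + 80 + 60 + 50 + 50 + 50 + 40 + 30 + 30 = 1310 cm.
Lower bound: ⌈1310/270⌉ = 5 stock rods.
A packing using 5 stock rods:
  stock rod 1: 210 + 60 = 270
  stock rod 2: 170 + 90 = 260
  stock rod 3: 170 + 80 = 250
  stock rod 4: 140 + 50 + 50 + 30 = 270
  stock rod 5: 140 + 50 + 40 + 30 = 260
This matches the lower bound, so 5 is optimal.

5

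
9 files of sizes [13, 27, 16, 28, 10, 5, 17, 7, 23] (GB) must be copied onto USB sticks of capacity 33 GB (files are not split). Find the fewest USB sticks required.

5

Total = 28 + 27 + 23 + 17 + 16 + 13 + 10 + 7 + 5 = 146 GB.
Lower bound: ⌈146/33⌉ = 5 USB sticks.
A packing using 5 USB sticks:
  USB stick 1: 28 + 5 = 33
  USB stick 2: 27 = 27
  USB stick 3: 23 + 10 = 33
  USB stick 4: 17 + 16 = 33
  USB stick 5: 13 + 7 = 20
This matches the lower bound, so 5 is optimal.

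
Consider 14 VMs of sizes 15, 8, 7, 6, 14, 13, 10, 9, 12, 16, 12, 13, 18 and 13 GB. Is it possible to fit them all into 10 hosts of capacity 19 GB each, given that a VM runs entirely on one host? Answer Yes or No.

Total = 166 GB; ⌈166/19⌉ = 9.
10 VMs each exceed half the capacity and cannot share a host, forcing at least 10 hosts.
The bound of 10 does not rule out 10, but exhaustive search shows no assignment into 10 hosts of capacity 19 GB exists — the minimum is 11.

No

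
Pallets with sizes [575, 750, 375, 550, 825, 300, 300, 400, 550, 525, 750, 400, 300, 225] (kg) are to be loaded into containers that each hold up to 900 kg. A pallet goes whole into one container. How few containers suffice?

9

Total = 825 + 750 + 750 + 575 + 550 + 550 + 525 + 400 + 400 + 375 + 300 + 300 + 300 + 225 = 6825 kg.
Lower bound: ⌈6825/900⌉ = 8 containers.
A packing using 9 containers:
  container 1: 825 = 825
  container 2: 750 = 750
  container 3: 750 = 750
  container 4: 575 + 300 = 875
  container 5: 550 + 300 = 850
  container 6: 550 + 300 = 850
  container 7: 525 + 375 = 900
  container 8: 400 + 400 = 800
  container 9: 225 = 225
No arrangement into 8 containers stays within capacity, so 9 is optimal.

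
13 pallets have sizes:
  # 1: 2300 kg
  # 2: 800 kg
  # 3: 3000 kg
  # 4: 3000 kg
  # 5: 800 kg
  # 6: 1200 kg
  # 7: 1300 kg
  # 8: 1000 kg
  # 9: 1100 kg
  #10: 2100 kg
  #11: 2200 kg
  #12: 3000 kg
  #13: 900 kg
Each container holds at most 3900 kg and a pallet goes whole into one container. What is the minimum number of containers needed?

7

Total = 3000 + 3000 + 3000 + 2300 + 2200 + 2100 + 1300 + 1200 + 1100 + 1000 + 900 + 800 + 800 = 22700 kg.
Lower bound: ⌈22700/3900⌉ = 6 containers.
A packing using 7 containers:
  container 1: 3000 + 900 = 3900
  container 2: 3000 + 800 = 3800
  container 3: 3000 + 800 = 3800
  container 4: 2300 + 1300 = 3600
  container 5: 2200 + 1200 = 3400
  container 6: 2100 + 1100 = 3200
  container 7: 1000 = 1000
No arrangement into 6 containers stays within capacity, so 7 is optimal.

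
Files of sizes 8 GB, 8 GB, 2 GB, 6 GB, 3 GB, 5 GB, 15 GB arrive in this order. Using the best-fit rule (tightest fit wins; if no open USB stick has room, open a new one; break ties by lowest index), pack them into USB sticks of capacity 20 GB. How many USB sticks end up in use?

3

  8 → USB stick 1 (new)  [load 8/20]
  8 → USB stick 1  [load 16/20]
  2 → USB stick 1  [load 18/20]
  6 → USB stick 2 (new)  [load 6/20]
  3 → USB stick 2  [load 9/20]
  5 → USB stick 2  [load 14/20]
  15 → USB stick 3 (new)  [load 15/20]
3 USB sticks opened.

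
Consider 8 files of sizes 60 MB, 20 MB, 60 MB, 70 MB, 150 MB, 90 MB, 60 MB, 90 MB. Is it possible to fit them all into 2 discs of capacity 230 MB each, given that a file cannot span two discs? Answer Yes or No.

No

Total = 600 MB; ⌈600/230⌉ = 3.
At least 3 discs are required, but only 2 are allowed.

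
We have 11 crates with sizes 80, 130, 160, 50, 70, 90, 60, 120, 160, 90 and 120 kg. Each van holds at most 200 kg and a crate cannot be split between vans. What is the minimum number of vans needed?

7

Total = 160 + 160 + 130 + 120 + 120 + 90 + 90 + 80 + 70 + 60 + 50 = 1130 kg.
Lower bound: ⌈1130/200⌉ = 6 vans.
A packing using 7 vans:
  van 1: 160 = 160
  van 2: 160 = 160
  van 3: 130 + 70 = 200
  van 4: 120 + 80 = 200
  van 5: 120 + 60 = 180
  van 6: 90 + 90 = 180
  van 7: 50 = 50
No arrangement into 6 vans stays within capacity, so 7 is optimal.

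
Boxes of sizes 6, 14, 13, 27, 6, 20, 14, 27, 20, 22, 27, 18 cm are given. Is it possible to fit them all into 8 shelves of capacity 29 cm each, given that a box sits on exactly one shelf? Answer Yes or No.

No

Total = 214 cm; ⌈214/29⌉ = 8.
The bound of 8 does not rule out 8, but exhaustive search shows no assignment into 8 shelves of capacity 29 cm exists — the minimum is 9.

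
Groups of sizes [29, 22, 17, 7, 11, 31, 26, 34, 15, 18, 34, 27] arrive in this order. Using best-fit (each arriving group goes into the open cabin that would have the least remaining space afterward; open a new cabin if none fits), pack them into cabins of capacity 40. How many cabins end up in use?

  29 → cabin 1 (new)  [load 29/40]
  22 → cabin 2 (new)  [load 22/40]
  17 → cabin 2  [load 39/40]
  7 → cabin 1  [load 36/40]
  11 → cabin 3 (new)  [load 11/40]
  31 → cabin 4 (new)  [load 31/40]
  26 → cabin 3  [load 37/40]
  34 → cabin 5 (new)  [load 34/40]
  15 → cabin 6 (new)  [load 15/40]
  18 → cabin 6  [load 33/40]
  34 → cabin 7 (new)  [load 34/40]
  27 → cabin 8 (new)  [load 27/40]
8 cabins opened.

8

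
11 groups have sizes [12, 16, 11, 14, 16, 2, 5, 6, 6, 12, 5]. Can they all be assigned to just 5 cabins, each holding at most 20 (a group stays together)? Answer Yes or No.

No

Total = 105; ⌈105/20⌉ = 6.
At least 6 cabins are required, but only 5 are allowed.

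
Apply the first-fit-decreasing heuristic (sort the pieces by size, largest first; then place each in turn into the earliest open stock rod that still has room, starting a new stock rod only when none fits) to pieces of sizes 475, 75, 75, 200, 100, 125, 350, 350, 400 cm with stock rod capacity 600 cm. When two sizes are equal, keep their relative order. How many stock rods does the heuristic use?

Sorted descending: 475, 400, 350, 350, 200, 125, 100, 75, 75.
  475 → stock rod 1 (new)  [load 475/600]
  400 → stock rod 2 (new)  [load 400/600]
  350 → stock rod 3 (new)  [load 350/600]
  350 → stock rod 4 (new)  [load 350/600]
  200 → stock rod 2  [load 600/600]
  125 → stock rod 1  [load 600/600]
  100 → stock rod 3  [load 450/600]
  75 → stock rod 3  [load 525/600]
  75 → stock rod 3  [load 600/600]
4 stock rods opened.

4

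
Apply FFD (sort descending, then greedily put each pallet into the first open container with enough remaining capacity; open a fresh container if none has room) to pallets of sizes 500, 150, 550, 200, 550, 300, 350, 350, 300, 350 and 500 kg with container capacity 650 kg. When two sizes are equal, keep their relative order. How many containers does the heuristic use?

7

Sorted descending: 550, 550, 500, 500, 350, 350, 350, 300, 300, 200, 150.
  550 → container 1 (new)  [load 550/650]
  550 → container 2 (new)  [load 550/650]
  500 → container 3 (new)  [load 500/650]
  500 → container 4 (new)  [load 500/650]
  350 → container 5 (new)  [load 350/650]
  350 → container 6 (new)  [load 350/650]
  350 → container 7 (new)  [load 350/650]
  300 → container 5  [load 650/650]
  300 → container 6  [load 650/650]
  200 → container 7  [load 550/650]
  150 → container 3  [load 650/650]
7 containers opened.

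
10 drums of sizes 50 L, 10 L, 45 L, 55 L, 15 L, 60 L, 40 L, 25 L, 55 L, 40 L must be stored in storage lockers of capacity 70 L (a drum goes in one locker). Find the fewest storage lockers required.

Total = 60 + 55 + 55 + 50 + 45 + 40 + 40 + 25 + 15 + 10 = 395 L.
Lower bound: ⌈395/70⌉ = 6 storage lockers.
Also, 7 drums each exceed 35 L, and no two of those can share a locker, so at least 7 storage lockers are needed.
A packing using 7 storage lockers:
  locker 1: 60 + 10 = 70
  locker 2: 55 + 15 = 70
  locker 3: 55 = 55
  locker 4: 50 = 50
  locker 5: 45 + 25 = 70
  locker 6: 40 = 40
  locker 7: 40 = 40
This matches the lower bound, so 7 is optimal.

7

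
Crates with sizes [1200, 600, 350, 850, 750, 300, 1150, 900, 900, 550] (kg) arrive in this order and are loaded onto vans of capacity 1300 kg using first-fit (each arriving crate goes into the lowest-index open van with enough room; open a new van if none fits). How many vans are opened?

  1200 → van 1 (new)  [load 1200/1300]
  600 → van 2 (new)  [load 600/1300]
  350 → van 2  [load 950/1300]
  850 → van 3 (new)  [load 850/1300]
  750 → van 4 (new)  [load 750/1300]
  300 → van 2  [load 1250/1300]
  1150 → van 5 (new)  [load 1150/1300]
  900 → van 6 (new)  [load 900/1300]
  900 → van 7 (new)  [load 900/1300]
  550 → van 4  [load 1300/1300]
7 vans opened.

7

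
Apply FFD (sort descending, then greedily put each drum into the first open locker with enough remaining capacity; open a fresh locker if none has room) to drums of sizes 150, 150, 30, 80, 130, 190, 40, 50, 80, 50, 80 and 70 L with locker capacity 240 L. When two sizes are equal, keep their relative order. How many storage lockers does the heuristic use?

Sorted descending: 190, 150, 150, 130, 80, 80, 80, 70, 50, 50, 40, 30.
  190 → locker 1 (new)  [load 190/240]
  150 → locker 2 (new)  [load 150/240]
  150 → locker 3 (new)  [load 150/240]
  130 → locker 4 (new)  [load 130/240]
  80 → locker 2  [load 230/240]
  80 → locker 3  [load 230/240]
  80 → locker 4  [load 210/240]
  70 → locker 5 (new)  [load 70/240]
  50 → locker 1  [load 240/240]
  50 → locker 5  [load 120/240]
  40 → locker 5  [load 160/240]
  30 → locker 4  [load 240/240]
5 storage lockers opened.

5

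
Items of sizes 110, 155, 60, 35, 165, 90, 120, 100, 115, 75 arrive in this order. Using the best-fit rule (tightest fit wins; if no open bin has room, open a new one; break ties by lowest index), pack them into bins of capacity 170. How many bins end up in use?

  110 → bin 1 (new)  [load 110/170]
  155 → bin 2 (new)  [load 155/170]
  60 → bin 1  [load 170/170]
  35 → bin 3 (new)  [load 35/170]
  165 → bin 4 (new)  [load 165/170]
  90 → bin 3  [load 125/170]
  120 → bin 5 (new)  [load 120/170]
  100 → bin 6 (new)  [load 100/170]
  115 → bin 7 (new)  [load 115/170]
  75 → bin 8 (new)  [load 75/170]
8 bins opened.

8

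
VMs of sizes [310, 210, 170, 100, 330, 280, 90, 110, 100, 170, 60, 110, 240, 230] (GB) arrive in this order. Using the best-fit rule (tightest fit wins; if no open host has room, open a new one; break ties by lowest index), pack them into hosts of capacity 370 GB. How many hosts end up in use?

8

  310 → host 1 (new)  [load 310/370]
  210 → host 2 (new)  [load 210/370]
  170 → host 3 (new)  [load 170/370]
  100 → host 2  [load 310/370]
  330 → host 4 (new)  [load 330/370]
  280 → host 5 (new)  [load 280/370]
  90 → host 5  [load 370/370]
  110 → host 3  [load 280/370]
  100 → host 6 (new)  [load 100/370]
  170 → host 6  [load 270/370]
  60 → host 1  [load 370/370]
  110 → host 7 (new)  [load 110/370]
  240 → host 7  [load 350/370]
  230 → host 8 (new)  [load 230/370]
8 hosts opened.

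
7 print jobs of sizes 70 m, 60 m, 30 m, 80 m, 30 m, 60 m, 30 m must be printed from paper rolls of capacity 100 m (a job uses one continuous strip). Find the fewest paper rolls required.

4

Total = 80 + 70 + 60 + 60 + 30 + 30 + 30 = 360 m.
Lower bound: ⌈360/100⌉ = 4 paper rolls.
A packing using 4 paper rolls:
  roll 1: 80 = 80
  roll 2: 70 + 30 = 100
  roll 3: 60 + 30 = 90
  roll 4: 60 + 30 = 90
This matches the lower bound, so 4 is optimal.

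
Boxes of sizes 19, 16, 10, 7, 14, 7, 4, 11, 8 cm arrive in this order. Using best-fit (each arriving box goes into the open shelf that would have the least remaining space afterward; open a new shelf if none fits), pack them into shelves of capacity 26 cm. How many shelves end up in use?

4

  19 → shelf 1 (new)  [load 19/26]
  16 → shelf 2 (new)  [load 16/26]
  10 → shelf 2  [load 26/26]
  7 → shelf 1  [load 26/26]
  14 → shelf 3 (new)  [load 14/26]
  7 → shelf 3  [load 21/26]
  4 → shelf 3  [load 25/26]
  11 → shelf 4 (new)  [load 11/26]
  8 → shelf 4  [load 19/26]
4 shelves opened.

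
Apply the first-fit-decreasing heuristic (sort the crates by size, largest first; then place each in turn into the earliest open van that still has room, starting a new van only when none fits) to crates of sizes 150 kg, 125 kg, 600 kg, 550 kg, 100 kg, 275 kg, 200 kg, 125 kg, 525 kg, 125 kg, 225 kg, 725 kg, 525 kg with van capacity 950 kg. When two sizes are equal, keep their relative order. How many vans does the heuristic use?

Sorted descending: 725, 600, 550, 525, 525, 275, 225, 200, 150, 125, 125, 125, 100.
  725 → van 1 (new)  [load 725/950]
  600 → van 2 (new)  [load 600/950]
  550 → van 3 (new)  [load 550/950]
  525 → van 4 (new)  [load 525/950]
  525 → van 5 (new)  [load 525/950]
  275 → van 2  [load 875/950]
  225 → van 1  [load 950/950]
  200 → van 3  [load 750/950]
  150 → van 3  [load 900/950]
  125 → van 4  [load 650/950]
  125 → van 4  [load 775/950]
  125 → van 4  [load 900/950]
  100 → van 5  [load 625/950]
5 vans opened.

5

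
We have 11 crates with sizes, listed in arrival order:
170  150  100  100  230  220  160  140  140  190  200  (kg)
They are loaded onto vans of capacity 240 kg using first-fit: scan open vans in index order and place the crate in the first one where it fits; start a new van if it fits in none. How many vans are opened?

  170 → van 1 (new)  [load 170/240]
  150 → van 2 (new)  [load 150/240]
  100 → van 3 (new)  [load 100/240]
  100 → van 3  [load 200/240]
  230 → van 4 (new)  [load 230/240]
  220 → van 5 (new)  [load 220/240]
  160 → van 6 (new)  [load 160/240]
  140 → van 7 (new)  [load 140/240]
  140 → van 8 (new)  [load 140/240]
  190 → van 9 (new)  [load 190/240]
  200 → van 10 (new)  [load 200/240]
10 vans opened.

10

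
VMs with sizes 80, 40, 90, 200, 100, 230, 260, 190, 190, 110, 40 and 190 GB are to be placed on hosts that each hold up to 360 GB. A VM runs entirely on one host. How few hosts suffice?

6

Total = 260 + 230 + 200 + 190 + 190 + 190 + 110 + 100 + 90 + 80 + 40 + 40 = 1720 GB.
Lower bound: ⌈1720/360⌉ = 5 hosts.
Also, 6 VMs each exceed 180 GB, and no two of those can share a host, so at least 6 hosts are needed.
A packing using 6 hosts:
  host 1: 260 + 100 = 360
  host 2: 230 + 110 = 340
  host 3: 200 + 90 + 40 = 330
  host 4: 190 + 80 + 40 = 310
  host 5: 190 = 190
  host 6: 190 = 190
This matches the lower bound, so 6 is optimal.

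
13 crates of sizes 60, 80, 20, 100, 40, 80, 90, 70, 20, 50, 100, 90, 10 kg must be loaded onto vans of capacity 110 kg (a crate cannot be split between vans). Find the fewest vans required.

Total = 100 + 100 + 90 + 90 + 80 + 80 + 70 + 60 + 50 + 40 + 20 + 20 + 10 = 810 kg.
Lower bound: ⌈810/110⌉ = 8 vans.
A packing using 8 vans:
  van 1: 100 + 10 = 110
  van 2: 100 = 100
  van 3: 90 + 20 = 110
  van 4: 90 + 20 = 110
  van 5: 80 = 80
  van 6: 80 = 80
  van 7: 70 + 40 = 110
  van 8: 60 + 50 = 110
This matches the lower bound, so 8 is optimal.

8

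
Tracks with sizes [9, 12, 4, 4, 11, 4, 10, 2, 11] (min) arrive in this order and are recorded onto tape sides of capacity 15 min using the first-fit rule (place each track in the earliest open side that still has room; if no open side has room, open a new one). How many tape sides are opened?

  9 → side 1 (new)  [load 9/15]
  12 → side 2 (new)  [load 12/15]
  4 → side 1  [load 13/15]
  4 → side 3 (new)  [load 4/15]
  11 → side 3  [load 15/15]
  4 → side 4 (new)  [load 4/15]
  10 → side 4  [load 14/15]
  2 → side 1  [load 15/15]
  11 → side 5 (new)  [load 11/15]
5 tape sides opened.

5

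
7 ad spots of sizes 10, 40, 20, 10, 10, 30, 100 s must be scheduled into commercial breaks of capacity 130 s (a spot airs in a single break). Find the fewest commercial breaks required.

Total = 100 + 40 + 30 + 20 + 10 + 10 + 10 = 220 s.
Lower bound: ⌈220/130⌉ = 2 commercial breaks.
A packing using 2 commercial breaks:
  break 1: 100 + 30 = 130
  break 2: 40 + 20 + 10 + 10 + 10 = 90
This matches the lower bound, so 2 is optimal.

2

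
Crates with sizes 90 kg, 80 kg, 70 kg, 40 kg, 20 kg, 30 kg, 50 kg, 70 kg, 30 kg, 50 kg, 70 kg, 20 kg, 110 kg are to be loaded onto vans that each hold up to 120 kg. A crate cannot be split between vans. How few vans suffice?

7

Total = 110 + 90 + 80 + 70 + 70 + 70 + 50 + 50 + 40 + 30 + 30 + 20 + 20 = 730 kg.
Lower bound: ⌈730/120⌉ = 7 vans.
A packing using 7 vans:
  van 1: 110 = 110
  van 2: 90 + 30 = 120
  van 3: 80 + 40 = 120
  van 4: 70 + 50 = 120
  van 5: 70 + 50 = 120
  van 6: 70 + 30 + 20 = 120
  van 7: 20 = 20
This matches the lower bound, so 7 is optimal.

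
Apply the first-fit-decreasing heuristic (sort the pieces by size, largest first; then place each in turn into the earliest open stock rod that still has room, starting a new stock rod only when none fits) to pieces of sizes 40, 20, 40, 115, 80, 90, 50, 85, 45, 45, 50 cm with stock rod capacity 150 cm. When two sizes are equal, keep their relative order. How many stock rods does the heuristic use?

Sorted descending: 115, 90, 85, 80, 50, 50, 45, 45, 40, 40, 20.
  115 → stock rod 1 (new)  [load 115/150]
  90 → stock rod 2 (new)  [load 90/150]
  85 → stock rod 3 (new)  [load 85/150]
  80 → stock rod 4 (new)  [load 80/150]
  50 → stock rod 2  [load 140/150]
  50 → stock rod 3  [load 135/150]
  45 → stock rod 4  [load 125/150]
  45 → stock rod 5 (new)  [load 45/150]
  40 → stock rod 5  [load 85/150]
  40 → stock rod 5  [load 125/150]
  20 → stock rod 1  [load 135/150]
5 stock rods opened.

5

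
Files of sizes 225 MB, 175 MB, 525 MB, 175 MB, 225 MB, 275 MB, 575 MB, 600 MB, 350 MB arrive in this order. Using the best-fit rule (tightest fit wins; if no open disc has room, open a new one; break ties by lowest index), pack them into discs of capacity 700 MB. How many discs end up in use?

  225 → disc 1 (new)  [load 225/700]
  175 → disc 1  [load 400/700]
  525 → disc 2 (new)  [load 525/700]
  175 → disc 2  [load 700/700]
  225 → disc 1  [load 625/700]
  275 → disc 3 (new)  [load 275/700]
  575 → disc 4 (new)  [load 575/700]
  600 → disc 5 (new)  [load 600/700]
  350 → disc 3  [load 625/700]
5 discs opened.

5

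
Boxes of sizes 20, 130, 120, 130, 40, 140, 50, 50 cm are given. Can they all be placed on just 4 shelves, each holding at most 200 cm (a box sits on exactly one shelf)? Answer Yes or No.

Yes

A valid assignment using 4 shelves:
  shelf 1: 140 + 50 = 190
  shelf 2: 130 + 50 + 20 = 200
  shelf 3: 130 + 40 = 170
  shelf 4: 120 = 120
Every load is within 200 cm, so 4 shelves suffice.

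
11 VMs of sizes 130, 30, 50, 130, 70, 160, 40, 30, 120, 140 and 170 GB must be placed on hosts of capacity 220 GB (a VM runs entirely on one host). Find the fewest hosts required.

Total = 170 + 160 + 140 + 130 + 130 + 120 + 70 + 50 + 40 + 30 + 30 = 1070 GB.
Lower bound: ⌈1070/220⌉ = 5 hosts.
Also, 6 VMs each exceed 110 GB, and no two of those can share a host, so at least 6 hosts are needed.
A packing using 6 hosts:
  host 1: 170 + 50 = 220
  host 2: 160 + 40 = 200
  host 3: 140 + 70 = 210
  host 4: 130 + 30 + 30 = 190
  host 5: 130 = 130
  host 6: 120 = 120
This matches the lower bound, so 6 is optimal.

6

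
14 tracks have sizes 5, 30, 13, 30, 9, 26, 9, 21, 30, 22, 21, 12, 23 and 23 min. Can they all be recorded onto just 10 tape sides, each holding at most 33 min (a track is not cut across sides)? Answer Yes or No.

Yes

A valid assignment using 10 tape sides:
  side 1: 30 = 30
  side 2: 30 = 30
  side 3: 30 = 30
  side 4: 26 + 5 = 31
  side 5: 23 + 9 = 32
  side 6: 23 + 9 = 32
  side 7: 22 = 22
  side 8: 21 + 12 = 33
  side 9: 21 = 21
  side 10: 13 = 13
Every load is within 33 min, so 10 tape sides suffice.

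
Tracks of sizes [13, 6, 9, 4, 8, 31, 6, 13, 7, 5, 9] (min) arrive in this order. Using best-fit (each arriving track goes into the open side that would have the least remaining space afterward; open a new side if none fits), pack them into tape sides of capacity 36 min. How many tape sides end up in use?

4

  13 → side 1 (new)  [load 13/36]
  6 → side 1  [load 19/36]
  9 → side 1  [load 28/36]
  4 → side 1  [load 32/36]
  8 → side 2 (new)  [load 8/36]
  31 → side 3 (new)  [load 31/36]
  6 → side 2  [load 14/36]
  13 → side 2  [load 27/36]
  7 → side 2  [load 34/36]
  5 → side 3  [load 36/36]
  9 → side 4 (new)  [load 9/36]
4 tape sides opened.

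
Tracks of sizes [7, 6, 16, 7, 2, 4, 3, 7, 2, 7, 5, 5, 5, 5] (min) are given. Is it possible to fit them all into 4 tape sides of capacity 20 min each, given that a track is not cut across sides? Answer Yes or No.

No

Total = 81 min; ⌈81/20⌉ = 5.
At least 5 tape sides are required, but only 4 are allowed.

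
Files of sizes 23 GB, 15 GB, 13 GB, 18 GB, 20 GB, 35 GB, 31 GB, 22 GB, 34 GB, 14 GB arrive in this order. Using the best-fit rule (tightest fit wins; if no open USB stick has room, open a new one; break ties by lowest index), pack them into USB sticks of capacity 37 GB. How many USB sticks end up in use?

7

  23 → USB stick 1 (new)  [load 23/37]
  15 → USB stick 2 (new)  [load 15/37]
  13 → USB stick 1  [load 36/37]
  18 → USB stick 2  [load 33/37]
  20 → USB stick 3 (new)  [load 20/37]
  35 → USB stick 4 (new)  [load 35/37]
  31 → USB stick 5 (new)  [load 31/37]
  22 → USB stick 6 (new)  [load 22/37]
  34 → USB stick 7 (new)  [load 34/37]
  14 → USB stick 6  [load 36/37]
7 USB sticks opened.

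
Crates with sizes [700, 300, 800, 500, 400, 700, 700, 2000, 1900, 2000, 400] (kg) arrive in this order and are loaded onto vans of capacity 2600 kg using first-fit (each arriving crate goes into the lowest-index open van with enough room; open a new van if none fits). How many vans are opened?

  700 → van 1 (new)  [load 700/2600]
  300 → van 1  [load 1000/2600]
  800 → van 1  [load 1800/2600]
  500 → van 1  [load 2300/2600]
  400 → van 2 (new)  [load 400/2600]
  700 → van 2  [load 1100/2600]
  700 → van 2  [load 1800/2600]
  2000 → van 3 (new)  [load 2000/2600]
  1900 → van 4 (new)  [load 1900/2600]
  2000 → van 5 (new)  [load 2000/2600]
  400 → van 2  [load 2200/2600]
5 vans opened.

5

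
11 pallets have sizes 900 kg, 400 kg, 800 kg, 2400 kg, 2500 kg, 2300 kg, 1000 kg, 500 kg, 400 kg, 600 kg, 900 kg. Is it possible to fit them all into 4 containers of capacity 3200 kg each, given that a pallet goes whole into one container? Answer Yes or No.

A valid assignment using 4 containers:
  container 1: 2500 + 600 = 3100
  container 2: 2400 + 800 = 3200
  container 3: 2300 + 900 = 3200
  container 4: 1000 + 900 + 500 + 400 + 400 = 3200
Every load is within 3200 kg, so 4 containers suffice.

Yes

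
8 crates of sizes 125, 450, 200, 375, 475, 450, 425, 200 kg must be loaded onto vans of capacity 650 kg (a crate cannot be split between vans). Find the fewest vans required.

5

Total = 475 + 450 + 450 + 425 + 375 + 200 + 200 + 125 = 2700 kg.
Lower bound: ⌈2700/650⌉ = 5 vans.
A packing using 5 vans:
  van 1: 475 + 125 = 600
  van 2: 450 + 200 = 650
  van 3: 450 + 200 = 650
  van 4: 425 = 425
  van 5: 375 = 375
This matches the lower bound, so 5 is optimal.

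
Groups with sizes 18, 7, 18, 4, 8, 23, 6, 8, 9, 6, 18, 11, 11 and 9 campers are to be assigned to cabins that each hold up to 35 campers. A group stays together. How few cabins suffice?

Total = 23 + 18 + 18 + 18 + 11 + 11 + 9 + 9 + 8 + 8 + 7 + 6 + 6 + 4 = 156 campers.
Lower bound: ⌈156/35⌉ = 5 cabins.
A packing using 5 cabins:
  cabin 1: 23 + 11 = 34
  cabin 2: 18 + 11 + 6 = 35
  cabin 3: 18 + 9 + 8 = 35
  cabin 4: 18 + 9 + 8 = 35
  cabin 5: 7 + 6 + 4 = 17
This matches the lower bound, so 5 is optimal.

5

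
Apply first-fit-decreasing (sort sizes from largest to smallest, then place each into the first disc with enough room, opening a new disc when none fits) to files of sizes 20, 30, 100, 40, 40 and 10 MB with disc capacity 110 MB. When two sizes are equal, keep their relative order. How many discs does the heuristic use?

3

Sorted descending: 100, 40, 40, 30, 20, 10.
  100 → disc 1 (new)  [load 100/110]
  40 → disc 2 (new)  [load 40/110]
  40 → disc 2  [load 80/110]
  30 → disc 2  [load 110/110]
  20 → disc 3 (new)  [load 20/110]
  10 → disc 1  [load 110/110]
3 discs opened.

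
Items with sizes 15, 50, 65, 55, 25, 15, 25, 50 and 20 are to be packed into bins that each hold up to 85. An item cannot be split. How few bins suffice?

4

Total = 65 + 55 + 50 + 50 + 25 + 25 + 20 + 15 + 15 = 320.
Lower bound: ⌈320/85⌉ = 4 bins.
A packing using 4 bins:
  bin 1: 65 + 20 = 85
  bin 2: 55 + 25 = 80
  bin 3: 50 + 25 = 75
  bin 4: 50 + 15 + 15 = 80
This matches the lower bound, so 4 is optimal.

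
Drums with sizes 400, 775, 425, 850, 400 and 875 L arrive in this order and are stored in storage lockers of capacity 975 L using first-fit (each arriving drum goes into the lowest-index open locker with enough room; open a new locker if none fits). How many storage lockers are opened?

  400 → locker 1 (new)  [load 400/975]
  775 → locker 2 (new)  [load 775/975]
  425 → locker 1  [load 825/975]
  850 → locker 3 (new)  [load 850/975]
  400 → locker 4 (new)  [load 400/975]
  875 → locker 5 (new)  [load 875/975]
5 storage lockers opened.

5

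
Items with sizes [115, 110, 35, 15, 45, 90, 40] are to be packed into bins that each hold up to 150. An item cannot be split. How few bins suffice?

Total = 115 + 110 + 90 + 45 + 40 + 35 + 15 = 450.
Lower bound: ⌈450/150⌉ = 3 bins.
A packing using 3 bins:
  bin 1: 115 + 35 = 150
  bin 2: 110 + 40 = 150
  bin 3: 90 + 45 + 15 = 150
This matches the lower bound, so 3 is optimal.

3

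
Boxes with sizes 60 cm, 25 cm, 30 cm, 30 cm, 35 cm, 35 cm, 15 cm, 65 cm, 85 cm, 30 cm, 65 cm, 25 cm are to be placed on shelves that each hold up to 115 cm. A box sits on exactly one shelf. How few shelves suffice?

5

Total = 85 + 65 + 65 + 60 + 35 + 35 + 30 + 30 + 30 + 25 + 25 + 15 = 500 cm.
Lower bound: ⌈500/115⌉ = 5 shelves.
A packing using 5 shelves:
  shelf 1: 85 + 30 = 115
  shelf 2: 65 + 35 + 15 = 115
  shelf 3: 65 + 35 = 100
  shelf 4: 60 + 30 + 25 = 115
  shelf 5: 30 + 25 = 55
This matches the lower bound, so 5 is optimal.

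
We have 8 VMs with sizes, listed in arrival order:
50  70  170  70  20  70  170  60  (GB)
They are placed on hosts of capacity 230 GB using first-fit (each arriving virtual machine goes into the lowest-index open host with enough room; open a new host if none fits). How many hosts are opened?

  50 → host 1 (new)  [load 50/230]
  70 → host 1  [load 120/230]
  170 → host 2 (new)  [load 170/230]
  70 → host 1  [load 190/230]
  20 → host 1  [load 210/230]
  70 → host 3 (new)  [load 70/230]
  170 → host 4 (new)  [load 170/230]
  60 → host 2  [load 230/230]
4 hosts opened.

4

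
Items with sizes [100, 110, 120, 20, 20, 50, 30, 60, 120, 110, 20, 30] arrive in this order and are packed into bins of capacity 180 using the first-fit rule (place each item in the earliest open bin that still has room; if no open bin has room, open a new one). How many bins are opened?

5

  100 → bin 1 (new)  [load 100/180]
  110 → bin 2 (new)  [load 110/180]
  120 → bin 3 (new)  [load 120/180]
  20 → bin 1  [load 120/180]
  20 → bin 1  [load 140/180]
  50 → bin 2  [load 160/180]
  30 → bin 1  [load 170/180]
  60 → bin 3  [load 180/180]
  120 → bin 4 (new)  [load 120/180]
  110 → bin 5 (new)  [load 110/180]
  20 → bin 2  [load 180/180]
  30 → bin 4  [load 150/180]
5 bins opened.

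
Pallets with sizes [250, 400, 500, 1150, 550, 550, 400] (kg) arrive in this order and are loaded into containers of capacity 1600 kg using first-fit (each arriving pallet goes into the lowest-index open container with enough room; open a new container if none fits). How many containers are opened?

  250 → container 1 (new)  [load 250/1600]
  400 → container 1  [load 650/1600]
  500 → container 1  [load 1150/1600]
  1150 → container 2 (new)  [load 1150/1600]
  550 → container 3 (new)  [load 550/1600]
  550 → container 3  [load 1100/1600]
  400 → container 1  [load 1550/1600]
3 containers opened.

3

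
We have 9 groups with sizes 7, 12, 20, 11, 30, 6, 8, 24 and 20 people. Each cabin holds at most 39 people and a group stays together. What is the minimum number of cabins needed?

4

Total = 30 + 24 + 20 + 20 + 12 + 11 + 8 + 7 + 6 = 138 people.
Lower bound: ⌈138/39⌉ = 4 cabins.
A packing using 4 cabins:
  cabin 1: 30 + 8 = 38
  cabin 2: 24 + 12 = 36
  cabin 3: 20 + 11 + 7 = 38
  cabin 4: 20 + 6 = 26
This matches the lower bound, so 4 is optimal.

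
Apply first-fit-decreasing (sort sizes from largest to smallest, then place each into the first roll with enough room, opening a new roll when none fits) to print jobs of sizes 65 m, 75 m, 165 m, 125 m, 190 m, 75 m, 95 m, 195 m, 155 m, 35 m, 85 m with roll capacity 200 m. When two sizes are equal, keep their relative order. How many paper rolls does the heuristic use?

7

Sorted descending: 195, 190, 165, 155, 125, 95, 85, 75, 75, 65, 35.
  195 → roll 1 (new)  [load 195/200]
  190 → roll 2 (new)  [load 190/200]
  165 → roll 3 (new)  [load 165/200]
  155 → roll 4 (new)  [load 155/200]
  125 → roll 5 (new)  [load 125/200]
  95 → roll 6 (new)  [load 95/200]
  85 → roll 6  [load 180/200]
  75 → roll 5  [load 200/200]
  75 → roll 7 (new)  [load 75/200]
  65 → roll 7  [load 140/200]
  35 → roll 3  [load 200/200]
7 paper rolls opened.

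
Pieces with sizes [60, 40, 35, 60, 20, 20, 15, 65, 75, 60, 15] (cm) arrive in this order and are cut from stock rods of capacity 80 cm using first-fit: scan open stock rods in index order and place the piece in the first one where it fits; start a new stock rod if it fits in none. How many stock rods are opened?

6

  60 → stock rod 1 (new)  [load 60/80]
  40 → stock rod 2 (new)  [load 40/80]
  35 → stock rod 2  [load 75/80]
  60 → stock rod 3 (new)  [load 60/80]
  20 → stock rod 1  [load 80/80]
  20 → stock rod 3  [load 80/80]
  15 → stock rod 4 (new)  [load 15/80]
  65 → stock rod 4  [load 80/80]
  75 → stock rod 5 (new)  [load 75/80]
  60 → stock rod 6 (new)  [load 60/80]
  15 → stock rod 6  [load 75/80]
6 stock rods opened.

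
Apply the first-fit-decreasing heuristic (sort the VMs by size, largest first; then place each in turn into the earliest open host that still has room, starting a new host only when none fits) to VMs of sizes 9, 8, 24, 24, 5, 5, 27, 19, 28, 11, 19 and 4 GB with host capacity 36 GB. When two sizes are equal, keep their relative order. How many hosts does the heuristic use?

6

Sorted descending: 28, 27, 24, 24, 19, 19, 11, 9, 8, 5, 5, 4.
  28 → host 1 (new)  [load 28/36]
  27 → host 2 (new)  [load 27/36]
  24 → host 3 (new)  [load 24/36]
  24 → host 4 (new)  [load 24/36]
  19 → host 5 (new)  [load 19/36]
  19 → host 6 (new)  [load 19/36]
  11 → host 3  [load 35/36]
  9 → host 2  [load 36/36]
  8 → host 1  [load 36/36]
  5 → host 4  [load 29/36]
  5 → host 4  [load 34/36]
  4 → host 5  [load 23/36]
6 hosts opened.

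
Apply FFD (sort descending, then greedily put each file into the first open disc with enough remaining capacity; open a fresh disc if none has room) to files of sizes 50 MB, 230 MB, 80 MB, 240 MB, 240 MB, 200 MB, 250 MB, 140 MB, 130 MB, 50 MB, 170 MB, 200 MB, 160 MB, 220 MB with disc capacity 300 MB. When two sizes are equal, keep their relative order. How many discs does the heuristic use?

Sorted descending: 250, 240, 240, 230, 220, 200, 200, 170, 160, 140, 130, 80, 50, 50.
  250 → disc 1 (new)  [load 250/300]
  240 → disc 2 (new)  [load 240/300]
  240 → disc 3 (new)  [load 240/300]
  230 → disc 4 (new)  [load 230/300]
  220 → disc 5 (new)  [load 220/300]
  200 → disc 6 (new)  [load 200/300]
  200 → disc 7 (new)  [load 200/300]
  170 → disc 8 (new)  [load 170/300]
  160 → disc 9 (new)  [load 160/300]
  140 → disc 9  [load 300/300]
  130 → disc 8  [load 300/300]
  80 → disc 5  [load 300/300]
  50 → disc 1  [load 300/300]
  50 → disc 2  [load 290/300]
9 discs opened.

9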